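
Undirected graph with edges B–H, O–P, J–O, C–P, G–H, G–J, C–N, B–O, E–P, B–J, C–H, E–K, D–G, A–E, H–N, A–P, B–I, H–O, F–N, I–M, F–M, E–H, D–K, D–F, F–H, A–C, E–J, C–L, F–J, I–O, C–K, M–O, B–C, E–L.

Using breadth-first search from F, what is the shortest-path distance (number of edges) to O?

Level 0: F
Level 1: D, H, J, M, N
Level 2: B, C, E, G, I, K, O
Level 3: A, L, P
O first appears at level 2.

2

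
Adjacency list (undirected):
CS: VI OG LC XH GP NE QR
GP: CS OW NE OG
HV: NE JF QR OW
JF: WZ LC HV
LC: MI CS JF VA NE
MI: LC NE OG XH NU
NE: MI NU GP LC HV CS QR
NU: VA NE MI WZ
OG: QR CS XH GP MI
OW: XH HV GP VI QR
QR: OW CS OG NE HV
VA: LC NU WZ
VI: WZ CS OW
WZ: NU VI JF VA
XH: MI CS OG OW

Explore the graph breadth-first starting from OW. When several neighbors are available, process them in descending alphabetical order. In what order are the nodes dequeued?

Visit OW; enqueue XH, VI, QR, HV, GP → queue [XH, VI, QR, HV, GP]
Visit XH; enqueue OG, MI, CS → queue [VI, QR, HV, GP, OG, MI, CS]
Visit VI; enqueue WZ → queue [QR, HV, GP, OG, MI, CS, WZ]
Visit QR; enqueue NE → queue [HV, GP, OG, MI, CS, WZ, NE]
Visit HV; enqueue JF → queue [GP, OG, MI, CS, WZ, NE, JF]
Visit GP → queue [OG, MI, CS, WZ, NE, JF]
Visit OG → queue [MI, CS, WZ, NE, JF]
Visit MI; enqueue NU, LC → queue [CS, WZ, NE, JF, NU, LC]
Visit CS → queue [WZ, NE, JF, NU, LC]
Visit WZ; enqueue VA → queue [NE, JF, NU, LC, VA]
Visit NE → queue [JF, NU, LC, VA]
Visit JF → queue [NU, LC, VA]
Visit NU → queue [LC, VA]
Visit LC → queue [VA]
Visit VA → queue []

OW XH VI QR HV GP OG MI CS WZ NE JF NU LC VA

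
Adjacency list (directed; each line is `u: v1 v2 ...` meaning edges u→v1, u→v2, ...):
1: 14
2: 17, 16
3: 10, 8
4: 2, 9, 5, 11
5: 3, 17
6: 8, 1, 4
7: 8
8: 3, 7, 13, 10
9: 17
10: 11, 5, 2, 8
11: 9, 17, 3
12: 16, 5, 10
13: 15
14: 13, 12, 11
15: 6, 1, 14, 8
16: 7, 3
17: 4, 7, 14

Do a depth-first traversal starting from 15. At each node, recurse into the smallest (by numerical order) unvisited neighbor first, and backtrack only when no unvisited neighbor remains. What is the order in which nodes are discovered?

15 1 14 11 3 8 7 10 2 16 17 4 5 9 13 12 6

Visit 15
15 → 1
1 → 14
14 → 11
11 → 3
3 → 8
8 → 7
8 → 10
10 → 2
2 → 16
2 → 17
17 → 4
4 → 5
4 → 9
8 → 13
14 → 12
15 → 6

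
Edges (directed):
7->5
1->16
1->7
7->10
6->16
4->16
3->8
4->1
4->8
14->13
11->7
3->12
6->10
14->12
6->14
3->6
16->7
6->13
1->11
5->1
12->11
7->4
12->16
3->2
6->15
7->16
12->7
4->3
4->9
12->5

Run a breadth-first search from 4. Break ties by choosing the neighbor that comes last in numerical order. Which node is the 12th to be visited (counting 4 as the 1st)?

Visit 4; enqueue 16, 9, 8, 3, 1 → queue [16, 9, 8, 3, 1]
Visit 16; enqueue 7 → queue [9, 8, 3, 1, 7]
Visit 9 → queue [8, 3, 1, 7]
Visit 8 → queue [3, 1, 7]
Visit 3; enqueue 12, 6, 2 → queue [1, 7, 12, 6, 2]
Visit 1; enqueue 11 → queue [7, 12, 6, 2, 11]
Visit 7; enqueue 10, 5 → queue [12, 6, 2, 11, 10, 5]
Visit 12 → queue [6, 2, 11, 10, 5]
Visit 6; enqueue 15, 14, 13 → queue [2, 11, 10, 5, 15, 14, 13]
Visit 2 → queue [11, 10, 5, 15, 14, 13]
Visit 11 → queue [10, 5, 15, 14, 13]
Visit 10 → queue [5, 15, 14, 13]
Visit 5 → queue [15, 14, 13]
Visit 15 → queue [14, 13]
Visit 14 → queue [13]
Visit 13 → queue []

Visit order: 4, 16, 9, 8, 3, 1, 7, 12, 6, 2, 11, 10, 5, 15, 14, 13

10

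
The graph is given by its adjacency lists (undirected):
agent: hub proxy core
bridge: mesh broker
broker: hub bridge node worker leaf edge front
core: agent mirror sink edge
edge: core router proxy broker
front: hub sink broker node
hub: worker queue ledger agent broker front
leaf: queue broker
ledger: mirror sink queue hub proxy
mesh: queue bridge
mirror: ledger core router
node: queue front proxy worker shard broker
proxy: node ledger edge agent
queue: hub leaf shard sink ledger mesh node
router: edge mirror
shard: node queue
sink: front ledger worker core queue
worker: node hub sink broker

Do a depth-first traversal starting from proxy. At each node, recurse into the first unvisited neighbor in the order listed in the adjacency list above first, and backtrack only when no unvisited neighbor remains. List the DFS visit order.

proxy, node, queue, hub, worker, sink, front, broker, bridge, mesh, leaf, edge, core, agent, mirror, ledger, router, shard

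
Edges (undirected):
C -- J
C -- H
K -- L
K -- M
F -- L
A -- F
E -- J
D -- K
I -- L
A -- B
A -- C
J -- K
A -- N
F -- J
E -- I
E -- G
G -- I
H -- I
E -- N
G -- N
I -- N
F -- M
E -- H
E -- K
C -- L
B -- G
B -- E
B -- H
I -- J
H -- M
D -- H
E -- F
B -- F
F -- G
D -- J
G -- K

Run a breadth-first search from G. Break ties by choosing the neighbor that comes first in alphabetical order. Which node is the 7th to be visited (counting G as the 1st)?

N

Visit G; enqueue B, E, F, I, K, N → queue [B, E, F, I, K, N]
Visit B; enqueue A, H → queue [E, F, I, K, N, A, H]
Visit E; enqueue J → queue [F, I, K, N, A, H, J]
Visit F; enqueue L, M → queue [I, K, N, A, H, J, L, M]
Visit I → queue [K, N, A, H, J, L, M]
Visit K; enqueue D → queue [N, A, H, J, L, M, D]
Visit N → queue [A, H, J, L, M, D]
Visit A; enqueue C → queue [H, J, L, M, D, C]
Visit H → queue [J, L, M, D, C]
Visit J → queue [L, M, D, C]
Visit L → queue [M, D, C]
Visit M → queue [D, C]
Visit D → queue [C]
Visit C → queue []

Visit order: G, B, E, F, I, K, N, A, H, J, L, M, D, C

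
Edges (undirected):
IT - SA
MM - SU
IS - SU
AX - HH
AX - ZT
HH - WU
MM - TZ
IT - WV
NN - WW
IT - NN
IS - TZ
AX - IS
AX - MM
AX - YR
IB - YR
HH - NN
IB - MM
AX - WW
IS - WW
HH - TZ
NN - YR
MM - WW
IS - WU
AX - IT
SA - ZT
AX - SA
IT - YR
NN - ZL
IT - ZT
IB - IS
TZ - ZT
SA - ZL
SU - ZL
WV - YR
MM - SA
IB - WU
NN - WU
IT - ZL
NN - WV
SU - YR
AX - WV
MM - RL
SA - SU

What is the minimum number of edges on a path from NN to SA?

Level 0: NN
Level 1: HH, IT, WU, WV, WW, YR, ZL
Level 2: AX, IB, IS, MM, SA, SU, TZ, ZT
Level 3: RL
SA first appears at level 2.

2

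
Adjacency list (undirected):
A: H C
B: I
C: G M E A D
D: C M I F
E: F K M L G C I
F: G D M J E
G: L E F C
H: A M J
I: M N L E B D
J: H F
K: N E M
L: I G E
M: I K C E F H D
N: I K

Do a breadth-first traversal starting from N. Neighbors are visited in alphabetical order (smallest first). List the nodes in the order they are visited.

N -> I -> K -> B -> D -> E -> L -> M -> C -> F -> G -> H -> A -> J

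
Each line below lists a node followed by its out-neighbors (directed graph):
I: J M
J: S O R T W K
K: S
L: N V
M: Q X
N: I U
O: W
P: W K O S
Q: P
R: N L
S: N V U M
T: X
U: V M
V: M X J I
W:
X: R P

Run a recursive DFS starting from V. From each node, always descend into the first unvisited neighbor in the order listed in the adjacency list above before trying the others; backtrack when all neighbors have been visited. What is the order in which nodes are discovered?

Visit V
V → M
M → Q
Q → P
P → W
P → K
K → S
S → N
N → I
I → J
J → O
J → R
R → L
J → T
T → X
N → U

V, M, Q, P, W, K, S, N, I, J, O, R, L, T, X, U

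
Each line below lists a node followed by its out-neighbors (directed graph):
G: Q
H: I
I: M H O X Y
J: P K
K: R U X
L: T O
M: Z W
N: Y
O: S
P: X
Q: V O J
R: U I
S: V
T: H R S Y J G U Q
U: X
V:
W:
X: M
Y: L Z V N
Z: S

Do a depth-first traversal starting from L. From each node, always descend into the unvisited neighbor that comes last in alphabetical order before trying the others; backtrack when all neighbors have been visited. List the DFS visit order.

Visit L
L → T
T → Y
Y → Z
Z → S
S → V
Y → N
T → U
U → X
X → M
M → W
T → R
R → I
I → O
I → H
T → Q
Q → J
J → P
J → K
T → G

L, T, Y, Z, S, V, N, U, X, M, W, R, I, O, H, Q, J, P, K, G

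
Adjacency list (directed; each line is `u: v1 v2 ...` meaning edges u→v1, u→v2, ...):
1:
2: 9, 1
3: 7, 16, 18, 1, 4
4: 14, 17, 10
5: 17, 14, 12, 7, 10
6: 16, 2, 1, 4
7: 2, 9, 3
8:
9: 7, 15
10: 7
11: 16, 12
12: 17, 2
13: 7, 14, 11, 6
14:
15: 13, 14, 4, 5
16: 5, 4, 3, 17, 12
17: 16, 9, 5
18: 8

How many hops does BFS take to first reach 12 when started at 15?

2

Level 0: 15
Level 1: 4, 5, 13, 14
Level 2: 6, 7, 10, 11, 12, 17
Level 3: 1, 2, 3, 9, 16
Level 4: 18
Level 5: 8
12 first appears at level 2.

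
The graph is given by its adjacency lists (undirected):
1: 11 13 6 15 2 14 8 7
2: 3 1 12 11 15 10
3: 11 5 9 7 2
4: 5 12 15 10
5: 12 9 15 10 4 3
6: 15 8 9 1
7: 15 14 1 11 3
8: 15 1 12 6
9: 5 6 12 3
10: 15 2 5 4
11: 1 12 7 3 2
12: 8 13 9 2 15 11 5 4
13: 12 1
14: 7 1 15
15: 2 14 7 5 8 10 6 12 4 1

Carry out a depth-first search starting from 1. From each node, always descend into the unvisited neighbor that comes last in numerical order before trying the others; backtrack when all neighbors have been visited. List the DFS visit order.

1, 15, 14, 7, 11, 12, 13, 9, 6, 8, 5, 10, 4, 2, 3

Visit 1
1 → 15
15 → 14
14 → 7
7 → 11
11 → 12
12 → 13
12 → 9
9 → 6
6 → 8
9 → 5
5 → 10
10 → 4
10 → 2
2 → 3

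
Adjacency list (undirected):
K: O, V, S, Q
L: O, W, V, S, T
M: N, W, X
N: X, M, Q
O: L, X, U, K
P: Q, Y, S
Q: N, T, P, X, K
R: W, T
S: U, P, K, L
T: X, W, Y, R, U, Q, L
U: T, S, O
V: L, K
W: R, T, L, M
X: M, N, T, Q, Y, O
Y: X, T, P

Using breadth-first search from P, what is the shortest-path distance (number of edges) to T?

2

Level 0: P
Level 1: Q, S, Y
Level 2: K, L, N, T, U, X
Level 3: M, O, R, V, W
T first appears at level 2.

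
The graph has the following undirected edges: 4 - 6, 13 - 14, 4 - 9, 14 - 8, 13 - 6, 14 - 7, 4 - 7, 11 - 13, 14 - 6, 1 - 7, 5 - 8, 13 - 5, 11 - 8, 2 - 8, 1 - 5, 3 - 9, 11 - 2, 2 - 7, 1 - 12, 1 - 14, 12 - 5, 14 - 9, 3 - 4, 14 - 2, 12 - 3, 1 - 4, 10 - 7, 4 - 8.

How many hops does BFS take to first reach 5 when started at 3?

Level 0: 3
Level 1: 4, 9, 12
Level 2: 1, 5, 6, 7, 8, 14
Level 3: 2, 10, 11, 13
5 first appears at level 2.

2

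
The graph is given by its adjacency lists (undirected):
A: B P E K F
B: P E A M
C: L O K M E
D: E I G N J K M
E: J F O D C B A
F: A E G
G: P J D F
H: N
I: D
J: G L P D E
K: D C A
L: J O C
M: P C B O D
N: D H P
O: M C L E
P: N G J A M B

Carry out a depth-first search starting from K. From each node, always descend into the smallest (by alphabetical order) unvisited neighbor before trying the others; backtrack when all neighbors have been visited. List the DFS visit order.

Visit K
K → A
A → B
B → E
E → C
C → L
L → J
J → D
D → G
G → F
G → P
P → M
M → O
P → N
N → H
D → I

K → A → B → E → C → L → J → D → G → F → P → M → O → N → H → I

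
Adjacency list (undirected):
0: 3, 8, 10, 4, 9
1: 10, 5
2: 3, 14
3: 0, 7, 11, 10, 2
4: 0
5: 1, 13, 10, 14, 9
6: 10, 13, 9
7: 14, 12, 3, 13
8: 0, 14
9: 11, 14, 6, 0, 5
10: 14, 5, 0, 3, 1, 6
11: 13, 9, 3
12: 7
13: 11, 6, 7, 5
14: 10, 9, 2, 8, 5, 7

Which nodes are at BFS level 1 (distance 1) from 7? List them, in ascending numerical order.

Level 0: 7
Level 1: 3, 12, 13, 14
Level 2: 0, 2, 5, 6, 8, 9, 10, 11
Level 3: 1, 4

3, 12, 13, 14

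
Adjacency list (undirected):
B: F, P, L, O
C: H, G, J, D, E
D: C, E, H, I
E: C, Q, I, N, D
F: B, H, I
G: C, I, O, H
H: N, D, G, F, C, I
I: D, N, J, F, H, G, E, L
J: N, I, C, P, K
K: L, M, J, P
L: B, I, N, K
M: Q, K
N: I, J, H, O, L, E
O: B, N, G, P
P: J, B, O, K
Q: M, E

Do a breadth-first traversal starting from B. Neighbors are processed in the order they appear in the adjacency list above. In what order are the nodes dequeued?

B → F → P → L → O → H → I → J → K → N → G → D → C → E → M → Q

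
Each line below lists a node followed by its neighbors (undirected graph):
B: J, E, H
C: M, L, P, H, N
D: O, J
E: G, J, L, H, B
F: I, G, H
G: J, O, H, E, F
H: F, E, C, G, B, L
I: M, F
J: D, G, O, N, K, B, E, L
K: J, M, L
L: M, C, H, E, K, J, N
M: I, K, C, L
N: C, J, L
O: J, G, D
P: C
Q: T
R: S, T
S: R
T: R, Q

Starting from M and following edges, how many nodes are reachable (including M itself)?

15

BFS from M visits: M, I, K, C, L, F, J, P, H, N, E, G, D, O, B
Reachable nodes: 15 of 19 total.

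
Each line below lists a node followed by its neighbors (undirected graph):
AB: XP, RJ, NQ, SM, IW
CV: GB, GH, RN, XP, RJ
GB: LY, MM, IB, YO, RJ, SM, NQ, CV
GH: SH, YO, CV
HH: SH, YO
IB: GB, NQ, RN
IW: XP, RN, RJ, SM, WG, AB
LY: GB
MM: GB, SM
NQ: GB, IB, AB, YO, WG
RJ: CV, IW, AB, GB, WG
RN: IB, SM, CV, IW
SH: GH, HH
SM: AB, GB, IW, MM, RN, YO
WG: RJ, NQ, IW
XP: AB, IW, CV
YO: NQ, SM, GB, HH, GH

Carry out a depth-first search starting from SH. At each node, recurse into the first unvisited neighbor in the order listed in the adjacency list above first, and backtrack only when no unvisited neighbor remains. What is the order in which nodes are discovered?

SH → GH → YO → NQ → GB → LY → MM → SM → AB → XP → IW → RN → IB → CV → RJ → WG → HH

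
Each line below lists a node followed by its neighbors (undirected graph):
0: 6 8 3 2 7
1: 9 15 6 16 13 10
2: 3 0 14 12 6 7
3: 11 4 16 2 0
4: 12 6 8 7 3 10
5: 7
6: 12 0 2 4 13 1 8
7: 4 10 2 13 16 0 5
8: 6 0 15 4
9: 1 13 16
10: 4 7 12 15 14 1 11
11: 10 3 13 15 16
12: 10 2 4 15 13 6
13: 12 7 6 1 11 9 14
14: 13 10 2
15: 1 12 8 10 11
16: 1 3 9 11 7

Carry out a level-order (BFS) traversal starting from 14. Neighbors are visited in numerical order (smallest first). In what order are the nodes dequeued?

14 → 2 → 10 → 13 → 0 → 3 → 6 → 7 → 12 → 1 → 4 → 11 → 15 → 9 → 8 → 16 → 5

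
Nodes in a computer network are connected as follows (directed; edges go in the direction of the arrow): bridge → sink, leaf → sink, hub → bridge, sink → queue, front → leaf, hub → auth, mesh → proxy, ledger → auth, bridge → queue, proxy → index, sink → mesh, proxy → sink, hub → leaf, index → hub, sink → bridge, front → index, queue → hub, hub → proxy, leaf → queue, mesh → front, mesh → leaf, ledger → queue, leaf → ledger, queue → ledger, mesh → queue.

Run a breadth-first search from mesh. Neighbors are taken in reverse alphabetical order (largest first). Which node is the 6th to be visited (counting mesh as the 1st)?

ledger

Visit mesh; enqueue queue, proxy, leaf, front → queue [queue, proxy, leaf, front]
Visit queue; enqueue ledger, hub → queue [proxy, leaf, front, ledger, hub]
Visit proxy; enqueue sink, index → queue [leaf, front, ledger, hub, sink, index]
Visit leaf → queue [front, ledger, hub, sink, index]
Visit front → queue [ledger, hub, sink, index]
Visit ledger; enqueue auth → queue [hub, sink, index, auth]
Visit hub; enqueue bridge → queue [sink, index, auth, bridge]
Visit sink → queue [index, auth, bridge]
Visit index → queue [auth, bridge]
Visit auth → queue [bridge]
Visit bridge → queue []

Visit order: mesh, queue, proxy, leaf, front, ledger, hub, sink, index, auth, bridge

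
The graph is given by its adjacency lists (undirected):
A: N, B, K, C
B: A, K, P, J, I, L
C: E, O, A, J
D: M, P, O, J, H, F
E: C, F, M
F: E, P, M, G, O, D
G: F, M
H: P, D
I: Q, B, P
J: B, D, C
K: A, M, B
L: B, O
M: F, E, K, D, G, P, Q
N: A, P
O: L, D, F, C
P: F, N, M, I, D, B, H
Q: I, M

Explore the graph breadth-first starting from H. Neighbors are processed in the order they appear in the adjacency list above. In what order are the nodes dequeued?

Visit H; enqueue P, D → queue [P, D]
Visit P; enqueue F, N, M, I, B → queue [D, F, N, M, I, B]
Visit D; enqueue O, J → queue [F, N, M, I, B, O, J]
Visit F; enqueue E, G → queue [N, M, I, B, O, J, E, G]
Visit N; enqueue A → queue [M, I, B, O, J, E, G, A]
Visit M; enqueue K, Q → queue [I, B, O, J, E, G, A, K, Q]
Visit I → queue [B, O, J, E, G, A, K, Q]
Visit B; enqueue L → queue [O, J, E, G, A, K, Q, L]
Visit O; enqueue C → queue [J, E, G, A, K, Q, L, C]
Visit J → queue [E, G, A, K, Q, L, C]
Visit E → queue [G, A, K, Q, L, C]
Visit G → queue [A, K, Q, L, C]
Visit A → queue [K, Q, L, C]
Visit K → queue [Q, L, C]
Visit Q → queue [L, C]
Visit L → queue [C]
Visit C → queue []

H, P, D, F, N, M, I, B, O, J, E, G, A, K, Q, L, C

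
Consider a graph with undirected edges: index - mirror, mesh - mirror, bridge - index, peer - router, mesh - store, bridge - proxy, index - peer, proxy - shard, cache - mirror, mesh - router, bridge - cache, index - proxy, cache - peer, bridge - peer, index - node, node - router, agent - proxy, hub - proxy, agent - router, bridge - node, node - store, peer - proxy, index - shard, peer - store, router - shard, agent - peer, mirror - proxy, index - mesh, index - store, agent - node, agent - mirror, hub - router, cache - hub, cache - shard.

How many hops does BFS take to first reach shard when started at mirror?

2

Level 0: mirror
Level 1: agent, cache, index, mesh, proxy
Level 2: bridge, hub, node, peer, router, shard, store
shard first appears at level 2.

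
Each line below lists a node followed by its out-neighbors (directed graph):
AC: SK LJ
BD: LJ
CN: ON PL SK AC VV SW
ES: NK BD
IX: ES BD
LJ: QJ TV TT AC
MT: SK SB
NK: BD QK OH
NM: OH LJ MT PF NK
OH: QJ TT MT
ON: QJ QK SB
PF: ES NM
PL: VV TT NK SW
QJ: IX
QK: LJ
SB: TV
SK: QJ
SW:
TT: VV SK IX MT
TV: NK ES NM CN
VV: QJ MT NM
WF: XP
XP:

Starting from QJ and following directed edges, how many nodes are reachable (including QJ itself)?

21

BFS from QJ visits: QJ, IX, ES, BD, NK, LJ, QK, OH, TV, TT, AC, MT, NM, CN, VV, SK, SB, PF, SW, PL, ON
Reachable nodes: 21 of 23 total.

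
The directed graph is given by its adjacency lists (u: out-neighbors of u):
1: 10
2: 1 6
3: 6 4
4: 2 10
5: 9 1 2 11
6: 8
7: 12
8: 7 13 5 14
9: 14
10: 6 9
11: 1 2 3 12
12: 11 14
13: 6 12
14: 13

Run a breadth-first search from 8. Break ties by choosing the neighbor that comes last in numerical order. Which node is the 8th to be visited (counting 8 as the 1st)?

Visit 8; enqueue 14, 13, 7, 5 → queue [14, 13, 7, 5]
Visit 14 → queue [13, 7, 5]
Visit 13; enqueue 12, 6 → queue [7, 5, 12, 6]
Visit 7 → queue [5, 12, 6]
Visit 5; enqueue 11, 9, 2, 1 → queue [12, 6, 11, 9, 2, 1]
Visit 12 → queue [6, 11, 9, 2, 1]
Visit 6 → queue [11, 9, 2, 1]
Visit 11; enqueue 3 → queue [9, 2, 1, 3]
Visit 9 → queue [2, 1, 3]
Visit 2 → queue [1, 3]
Visit 1; enqueue 10 → queue [3, 10]
Visit 3; enqueue 4 → queue [10, 4]
Visit 10 → queue [4]
Visit 4 → queue []

Visit order: 8, 14, 13, 7, 5, 12, 6, 11, 9, 2, 1, 3, 10, 4

11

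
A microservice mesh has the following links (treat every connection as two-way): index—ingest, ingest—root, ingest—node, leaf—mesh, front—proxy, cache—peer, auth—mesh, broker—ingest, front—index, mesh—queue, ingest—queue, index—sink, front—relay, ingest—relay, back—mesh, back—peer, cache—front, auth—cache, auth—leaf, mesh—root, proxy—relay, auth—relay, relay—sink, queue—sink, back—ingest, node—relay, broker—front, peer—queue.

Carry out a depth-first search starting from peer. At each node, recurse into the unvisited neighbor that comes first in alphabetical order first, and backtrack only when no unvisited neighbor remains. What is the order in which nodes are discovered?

Visit peer
peer → back
back → ingest
ingest → broker
broker → front
front → cache
cache → auth
auth → leaf
leaf → mesh
mesh → queue
queue → sink
sink → index
sink → relay
relay → node
relay → proxy
mesh → root

peer, back, ingest, broker, front, cache, auth, leaf, mesh, queue, sink, index, relay, node, proxy, root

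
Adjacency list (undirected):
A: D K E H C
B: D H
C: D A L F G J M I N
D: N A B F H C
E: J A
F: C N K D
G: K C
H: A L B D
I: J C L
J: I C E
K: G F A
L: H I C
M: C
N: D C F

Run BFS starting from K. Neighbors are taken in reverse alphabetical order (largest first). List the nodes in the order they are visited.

K G F A C N D H E M L J I B

Visit K; enqueue G, F, A → queue [G, F, A]
Visit G; enqueue C → queue [F, A, C]
Visit F; enqueue N, D → queue [A, C, N, D]
Visit A; enqueue H, E → queue [C, N, D, H, E]
Visit C; enqueue M, L, J, I → queue [N, D, H, E, M, L, J, I]
Visit N → queue [D, H, E, M, L, J, I]
Visit D; enqueue B → queue [H, E, M, L, J, I, B]
Visit H → queue [E, M, L, J, I, B]
Visit E → queue [M, L, J, I, B]
Visit M → queue [L, J, I, B]
Visit L → queue [J, I, B]
Visit J → queue [I, B]
Visit I → queue [B]
Visit B → queue []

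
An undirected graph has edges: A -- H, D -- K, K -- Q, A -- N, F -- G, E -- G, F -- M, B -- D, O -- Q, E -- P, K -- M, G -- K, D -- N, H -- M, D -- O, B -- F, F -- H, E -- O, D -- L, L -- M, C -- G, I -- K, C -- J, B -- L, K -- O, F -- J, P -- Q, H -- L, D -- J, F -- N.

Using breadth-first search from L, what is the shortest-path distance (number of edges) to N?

Level 0: L
Level 1: B, D, H, M
Level 2: A, F, J, K, N, O
Level 3: C, E, G, I, Q
Level 4: P
N first appears at level 2.

2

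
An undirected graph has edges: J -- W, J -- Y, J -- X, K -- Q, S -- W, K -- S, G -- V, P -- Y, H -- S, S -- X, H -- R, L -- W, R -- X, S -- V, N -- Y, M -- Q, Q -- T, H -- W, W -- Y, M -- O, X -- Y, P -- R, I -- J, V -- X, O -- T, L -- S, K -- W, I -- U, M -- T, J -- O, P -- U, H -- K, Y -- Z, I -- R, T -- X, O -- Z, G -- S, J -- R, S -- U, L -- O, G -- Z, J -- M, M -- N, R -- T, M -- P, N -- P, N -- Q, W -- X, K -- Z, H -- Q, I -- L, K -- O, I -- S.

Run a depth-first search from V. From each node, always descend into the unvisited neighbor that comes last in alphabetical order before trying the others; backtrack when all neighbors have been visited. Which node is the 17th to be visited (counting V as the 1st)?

Visit V
V → X
X → Y
Y → Z
Z → O
O → T
T → R
R → P
P → U
U → S
S → W
W → L
L → I
I → J
J → M
M → Q
Q → N
Q → K
K → H
S → G

Visit order: V, X, Y, Z, O, T, R, P, U, S, W, L, I, J, M, Q, N, K, H, G

N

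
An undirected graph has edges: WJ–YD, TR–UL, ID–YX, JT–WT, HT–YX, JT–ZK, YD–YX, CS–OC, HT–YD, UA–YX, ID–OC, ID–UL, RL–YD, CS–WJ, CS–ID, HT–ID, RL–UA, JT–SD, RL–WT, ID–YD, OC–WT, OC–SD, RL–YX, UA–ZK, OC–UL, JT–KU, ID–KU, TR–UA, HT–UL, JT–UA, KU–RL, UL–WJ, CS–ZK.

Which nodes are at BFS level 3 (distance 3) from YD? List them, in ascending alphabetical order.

Level 0: YD
Level 1: HT, ID, RL, WJ, YX
Level 2: CS, KU, OC, UA, UL, WT
Level 3: JT, SD, TR, ZK

JT, SD, TR, ZK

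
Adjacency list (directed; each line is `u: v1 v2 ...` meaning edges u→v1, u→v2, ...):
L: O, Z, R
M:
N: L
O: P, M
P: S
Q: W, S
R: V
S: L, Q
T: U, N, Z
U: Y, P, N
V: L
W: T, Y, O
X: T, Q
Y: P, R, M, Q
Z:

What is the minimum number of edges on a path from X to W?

Level 0: X
Level 1: Q, T
Level 2: N, S, U, W, Z
Level 3: L, O, P, Y
Level 4: M, R
Level 5: V
W first appears at level 2.

2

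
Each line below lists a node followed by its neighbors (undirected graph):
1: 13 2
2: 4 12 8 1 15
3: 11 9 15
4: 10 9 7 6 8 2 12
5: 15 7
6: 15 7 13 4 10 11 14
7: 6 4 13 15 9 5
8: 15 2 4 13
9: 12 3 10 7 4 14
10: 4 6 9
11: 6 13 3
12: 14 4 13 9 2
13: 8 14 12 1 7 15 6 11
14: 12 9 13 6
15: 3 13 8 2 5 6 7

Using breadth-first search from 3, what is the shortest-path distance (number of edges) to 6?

Level 0: 3
Level 1: 9, 11, 15
Level 2: 2, 4, 5, 6, 7, 8, 10, 12, 13, 14
Level 3: 1
6 first appears at level 2.

2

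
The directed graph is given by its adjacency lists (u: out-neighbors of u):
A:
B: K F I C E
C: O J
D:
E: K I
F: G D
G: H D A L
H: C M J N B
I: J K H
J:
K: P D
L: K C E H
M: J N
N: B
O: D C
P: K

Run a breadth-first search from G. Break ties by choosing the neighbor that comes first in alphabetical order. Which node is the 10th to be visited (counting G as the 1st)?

Visit G; enqueue A, D, H, L → queue [A, D, H, L]
Visit A → queue [D, H, L]
Visit D → queue [H, L]
Visit H; enqueue B, C, J, M, N → queue [L, B, C, J, M, N]
Visit L; enqueue E, K → queue [B, C, J, M, N, E, K]
Visit B; enqueue F, I → queue [C, J, M, N, E, K, F, I]
Visit C; enqueue O → queue [J, M, N, E, K, F, I, O]
Visit J → queue [M, N, E, K, F, I, O]
Visit M → queue [N, E, K, F, I, O]
Visit N → queue [E, K, F, I, O]
Visit E → queue [K, F, I, O]
Visit K; enqueue P → queue [F, I, O, P]
Visit F → queue [I, O, P]
Visit I → queue [O, P]
Visit O → queue [P]
Visit P → queue []

Visit order: G, A, D, H, L, B, C, J, M, N, E, K, F, I, O, P

N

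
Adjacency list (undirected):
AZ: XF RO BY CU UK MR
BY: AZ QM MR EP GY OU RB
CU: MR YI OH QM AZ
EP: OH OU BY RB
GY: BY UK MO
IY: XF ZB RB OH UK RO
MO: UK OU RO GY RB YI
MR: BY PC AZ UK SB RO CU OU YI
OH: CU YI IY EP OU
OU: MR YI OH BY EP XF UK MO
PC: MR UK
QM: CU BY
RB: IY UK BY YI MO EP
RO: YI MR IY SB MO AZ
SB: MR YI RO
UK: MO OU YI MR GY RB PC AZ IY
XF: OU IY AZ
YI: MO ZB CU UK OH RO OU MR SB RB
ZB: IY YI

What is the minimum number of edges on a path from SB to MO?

Level 0: SB
Level 1: MR, RO, YI
Level 2: AZ, BY, CU, IY, MO, OH, OU, PC, RB, UK, ZB
Level 3: EP, GY, QM, XF
MO first appears at level 2.

2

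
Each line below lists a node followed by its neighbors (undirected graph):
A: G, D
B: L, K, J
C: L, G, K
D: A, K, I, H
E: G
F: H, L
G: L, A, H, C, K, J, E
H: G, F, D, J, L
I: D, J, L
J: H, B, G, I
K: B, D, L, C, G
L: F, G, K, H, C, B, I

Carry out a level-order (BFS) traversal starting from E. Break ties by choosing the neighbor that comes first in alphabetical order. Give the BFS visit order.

Visit E; enqueue G → queue [G]
Visit G; enqueue A, C, H, J, K, L → queue [A, C, H, J, K, L]
Visit A; enqueue D → queue [C, H, J, K, L, D]
Visit C → queue [H, J, K, L, D]
Visit H; enqueue F → queue [J, K, L, D, F]
Visit J; enqueue B, I → queue [K, L, D, F, B, I]
Visit K → queue [L, D, F, B, I]
Visit L → queue [D, F, B, I]
Visit D → queue [F, B, I]
Visit F → queue [B, I]
Visit B → queue [I]
Visit I → queue []

E, G, A, C, H, J, K, L, D, F, B, I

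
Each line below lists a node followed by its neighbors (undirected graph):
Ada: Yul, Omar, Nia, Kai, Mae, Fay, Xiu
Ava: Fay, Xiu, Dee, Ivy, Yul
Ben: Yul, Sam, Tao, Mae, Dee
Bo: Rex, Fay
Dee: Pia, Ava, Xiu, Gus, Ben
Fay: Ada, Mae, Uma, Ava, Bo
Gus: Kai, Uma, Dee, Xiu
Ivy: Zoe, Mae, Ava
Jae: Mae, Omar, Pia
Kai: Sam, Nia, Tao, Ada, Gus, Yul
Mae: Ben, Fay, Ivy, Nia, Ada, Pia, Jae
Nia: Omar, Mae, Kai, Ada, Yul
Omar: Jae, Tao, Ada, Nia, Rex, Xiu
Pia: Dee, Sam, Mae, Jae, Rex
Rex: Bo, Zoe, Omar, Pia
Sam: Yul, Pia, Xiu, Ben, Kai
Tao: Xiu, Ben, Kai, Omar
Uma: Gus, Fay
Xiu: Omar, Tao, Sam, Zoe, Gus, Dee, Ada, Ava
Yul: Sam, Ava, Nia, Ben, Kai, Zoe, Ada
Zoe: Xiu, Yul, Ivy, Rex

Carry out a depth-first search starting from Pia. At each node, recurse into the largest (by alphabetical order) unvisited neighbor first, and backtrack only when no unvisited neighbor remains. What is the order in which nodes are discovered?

Visit Pia
Pia → Sam
Sam → Yul
Yul → Zoe
Zoe → Xiu
Xiu → Tao
Tao → Omar
Omar → Rex
Rex → Bo
Bo → Fay
Fay → Uma
Uma → Gus
Gus → Kai
Kai → Nia
Nia → Mae
Mae → Jae
Mae → Ivy
Ivy → Ava
Ava → Dee
Dee → Ben
Mae → Ada

Pia, Sam, Yul, Zoe, Xiu, Tao, Omar, Rex, Bo, Fay, Uma, Gus, Kai, Nia, Mae, Jae, Ivy, Ava, Dee, Ben, Ada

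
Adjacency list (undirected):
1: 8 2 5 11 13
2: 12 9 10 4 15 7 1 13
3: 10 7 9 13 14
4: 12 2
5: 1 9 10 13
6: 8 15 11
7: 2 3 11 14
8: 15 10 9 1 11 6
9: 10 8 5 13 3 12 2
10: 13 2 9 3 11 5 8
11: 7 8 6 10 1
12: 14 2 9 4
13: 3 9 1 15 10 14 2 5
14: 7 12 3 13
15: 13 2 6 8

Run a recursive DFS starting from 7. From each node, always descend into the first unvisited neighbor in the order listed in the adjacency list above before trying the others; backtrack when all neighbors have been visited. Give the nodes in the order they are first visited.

Visit 7
7 → 2
2 → 12
12 → 14
14 → 3
3 → 10
10 → 13
13 → 9
9 → 8
8 → 15
15 → 6
6 → 11
11 → 1
1 → 5
12 → 4

7, 2, 12, 14, 3, 10, 13, 9, 8, 15, 6, 11, 1, 5, 4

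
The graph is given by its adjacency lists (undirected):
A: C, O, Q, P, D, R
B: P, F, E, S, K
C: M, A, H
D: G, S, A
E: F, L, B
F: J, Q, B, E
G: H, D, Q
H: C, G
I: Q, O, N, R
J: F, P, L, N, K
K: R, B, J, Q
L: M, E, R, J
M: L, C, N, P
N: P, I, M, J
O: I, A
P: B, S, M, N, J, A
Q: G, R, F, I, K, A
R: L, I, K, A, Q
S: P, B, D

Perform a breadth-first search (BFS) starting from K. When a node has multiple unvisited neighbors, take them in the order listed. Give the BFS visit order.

K R B J Q L I A P F E S N G M O C D H

Visit K; enqueue R, B, J, Q → queue [R, B, J, Q]
Visit R; enqueue L, I, A → queue [B, J, Q, L, I, A]
Visit B; enqueue P, F, E, S → queue [J, Q, L, I, A, P, F, E, S]
Visit J; enqueue N → queue [Q, L, I, A, P, F, E, S, N]
Visit Q; enqueue G → queue [L, I, A, P, F, E, S, N, G]
Visit L; enqueue M → queue [I, A, P, F, E, S, N, G, M]
Visit I; enqueue O → queue [A, P, F, E, S, N, G, M, O]
Visit A; enqueue C, D → queue [P, F, E, S, N, G, M, O, C, D]
Visit P → queue [F, E, S, N, G, M, O, C, D]
Visit F → queue [E, S, N, G, M, O, C, D]
Visit E → queue [S, N, G, M, O, C, D]
Visit S → queue [N, G, M, O, C, D]
Visit N → queue [G, M, O, C, D]
Visit G; enqueue H → queue [M, O, C, D, H]
Visit M → queue [O, C, D, H]
Visit O → queue [C, D, H]
Visit C → queue [D, H]
Visit D → queue [H]
Visit H → queue []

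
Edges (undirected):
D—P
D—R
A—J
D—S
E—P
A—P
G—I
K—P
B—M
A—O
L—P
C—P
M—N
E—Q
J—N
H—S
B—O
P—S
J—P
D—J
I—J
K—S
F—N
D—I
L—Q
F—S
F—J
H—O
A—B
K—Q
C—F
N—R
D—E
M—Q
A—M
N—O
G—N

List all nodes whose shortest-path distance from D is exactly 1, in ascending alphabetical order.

Level 0: D
Level 1: E, I, J, P, R, S
Level 2: A, C, F, G, H, K, L, N, Q
Level 3: B, M, O

E, I, J, P, R, S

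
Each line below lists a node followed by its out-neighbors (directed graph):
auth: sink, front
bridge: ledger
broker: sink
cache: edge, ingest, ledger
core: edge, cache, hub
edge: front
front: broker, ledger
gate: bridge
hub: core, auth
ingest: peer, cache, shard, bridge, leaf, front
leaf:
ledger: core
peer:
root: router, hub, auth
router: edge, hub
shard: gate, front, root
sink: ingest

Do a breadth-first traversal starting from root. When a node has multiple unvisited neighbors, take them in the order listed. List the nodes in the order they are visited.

root → router → hub → auth → edge → core → sink → front → cache → ingest → broker → ledger → peer → shard → bridge → leaf → gate

Visit root; enqueue router, hub, auth → queue [router, hub, auth]
Visit router; enqueue edge → queue [hub, auth, edge]
Visit hub; enqueue core → queue [auth, edge, core]
Visit auth; enqueue sink, front → queue [edge, core, sink, front]
Visit edge → queue [core, sink, front]
Visit core; enqueue cache → queue [sink, front, cache]
Visit sink; enqueue ingest → queue [front, cache, ingest]
Visit front; enqueue broker, ledger → queue [cache, ingest, broker, ledger]
Visit cache → queue [ingest, broker, ledger]
Visit ingest; enqueue peer, shard, bridge, leaf → queue [broker, ledger, peer, shard, bridge, leaf]
Visit broker → queue [ledger, peer, shard, bridge, leaf]
Visit ledger → queue [peer, shard, bridge, leaf]
Visit peer → queue [shard, bridge, leaf]
Visit shard; enqueue gate → queue [bridge, leaf, gate]
Visit bridge → queue [leaf, gate]
Visit leaf → queue [gate]
Visit gate → queue []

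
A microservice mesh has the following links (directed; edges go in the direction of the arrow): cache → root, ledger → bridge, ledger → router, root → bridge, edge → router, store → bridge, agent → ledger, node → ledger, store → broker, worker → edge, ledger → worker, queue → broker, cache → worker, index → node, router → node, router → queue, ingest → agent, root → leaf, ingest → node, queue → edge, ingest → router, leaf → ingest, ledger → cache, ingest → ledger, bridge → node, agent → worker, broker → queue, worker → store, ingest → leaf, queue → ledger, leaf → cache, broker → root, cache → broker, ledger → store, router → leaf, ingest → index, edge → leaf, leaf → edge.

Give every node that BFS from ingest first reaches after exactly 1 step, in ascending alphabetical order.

agent, index, leaf, ledger, node, router

Level 0: ingest
Level 1: agent, index, leaf, ledger, node, router
Level 2: bridge, cache, edge, queue, store, worker
Level 3: broker, root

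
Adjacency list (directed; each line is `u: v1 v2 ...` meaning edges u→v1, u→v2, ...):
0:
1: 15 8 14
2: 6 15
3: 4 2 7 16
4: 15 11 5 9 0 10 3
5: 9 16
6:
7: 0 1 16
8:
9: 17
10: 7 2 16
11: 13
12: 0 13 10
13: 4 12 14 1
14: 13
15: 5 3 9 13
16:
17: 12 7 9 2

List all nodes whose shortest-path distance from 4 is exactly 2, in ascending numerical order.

2, 7, 13, 16, 17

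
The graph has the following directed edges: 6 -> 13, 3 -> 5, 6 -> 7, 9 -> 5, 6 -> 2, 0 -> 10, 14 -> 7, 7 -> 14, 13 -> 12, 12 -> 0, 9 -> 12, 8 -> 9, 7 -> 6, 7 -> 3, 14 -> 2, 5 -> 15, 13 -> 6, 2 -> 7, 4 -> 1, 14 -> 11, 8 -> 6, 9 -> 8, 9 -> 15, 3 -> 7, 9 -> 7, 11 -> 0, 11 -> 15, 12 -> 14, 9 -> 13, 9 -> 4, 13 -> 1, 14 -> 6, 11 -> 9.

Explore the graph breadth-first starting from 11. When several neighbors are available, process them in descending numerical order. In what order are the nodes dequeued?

11 -> 15 -> 9 -> 0 -> 13 -> 12 -> 8 -> 7 -> 5 -> 4 -> 10 -> 6 -> 1 -> 14 -> 3 -> 2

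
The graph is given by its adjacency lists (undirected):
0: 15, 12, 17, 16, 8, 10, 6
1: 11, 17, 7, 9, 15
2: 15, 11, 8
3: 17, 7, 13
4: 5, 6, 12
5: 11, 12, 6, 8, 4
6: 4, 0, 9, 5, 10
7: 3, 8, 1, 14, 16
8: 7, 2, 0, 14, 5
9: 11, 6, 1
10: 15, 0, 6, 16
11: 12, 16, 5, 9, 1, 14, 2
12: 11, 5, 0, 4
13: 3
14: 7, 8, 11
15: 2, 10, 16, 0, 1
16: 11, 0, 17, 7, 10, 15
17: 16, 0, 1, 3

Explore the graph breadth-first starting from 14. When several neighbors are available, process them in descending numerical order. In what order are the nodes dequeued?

14, 11, 8, 7, 16, 12, 9, 5, 2, 1, 0, 3, 17, 15, 10, 4, 6, 13

Visit 14; enqueue 11, 8, 7 → queue [11, 8, 7]
Visit 11; enqueue 16, 12, 9, 5, 2, 1 → queue [8, 7, 16, 12, 9, 5, 2, 1]
Visit 8; enqueue 0 → queue [7, 16, 12, 9, 5, 2, 1, 0]
Visit 7; enqueue 3 → queue [16, 12, 9, 5, 2, 1, 0, 3]
Visit 16; enqueue 17, 15, 10 → queue [12, 9, 5, 2, 1, 0, 3, 17, 15, 10]
Visit 12; enqueue 4 → queue [9, 5, 2, 1, 0, 3, 17, 15, 10, 4]
Visit 9; enqueue 6 → queue [5, 2, 1, 0, 3, 17, 15, 10, 4, 6]
Visit 5 → queue [2, 1, 0, 3, 17, 15, 10, 4, 6]
Visit 2 → queue [1, 0, 3, 17, 15, 10, 4, 6]
Visit 1 → queue [0, 3, 17, 15, 10, 4, 6]
Visit 0 → queue [3, 17, 15, 10, 4, 6]
Visit 3; enqueue 13 → queue [17, 15, 10, 4, 6, 13]
Visit 17 → queue [15, 10, 4, 6, 13]
Visit 15 → queue [10, 4, 6, 13]
Visit 10 → queue [4, 6, 13]
Visit 4 → queue [6, 13]
Visit 6 → queue [13]
Visit 13 → queue []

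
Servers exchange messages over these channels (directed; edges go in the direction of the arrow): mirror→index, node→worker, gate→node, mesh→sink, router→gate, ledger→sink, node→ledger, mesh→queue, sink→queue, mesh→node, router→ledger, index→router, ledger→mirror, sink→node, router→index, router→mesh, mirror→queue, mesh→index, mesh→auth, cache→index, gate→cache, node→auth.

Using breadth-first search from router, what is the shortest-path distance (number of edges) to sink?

2

Level 0: router
Level 1: gate, index, ledger, mesh
Level 2: auth, cache, mirror, node, queue, sink
Level 3: worker
sink first appears at level 2.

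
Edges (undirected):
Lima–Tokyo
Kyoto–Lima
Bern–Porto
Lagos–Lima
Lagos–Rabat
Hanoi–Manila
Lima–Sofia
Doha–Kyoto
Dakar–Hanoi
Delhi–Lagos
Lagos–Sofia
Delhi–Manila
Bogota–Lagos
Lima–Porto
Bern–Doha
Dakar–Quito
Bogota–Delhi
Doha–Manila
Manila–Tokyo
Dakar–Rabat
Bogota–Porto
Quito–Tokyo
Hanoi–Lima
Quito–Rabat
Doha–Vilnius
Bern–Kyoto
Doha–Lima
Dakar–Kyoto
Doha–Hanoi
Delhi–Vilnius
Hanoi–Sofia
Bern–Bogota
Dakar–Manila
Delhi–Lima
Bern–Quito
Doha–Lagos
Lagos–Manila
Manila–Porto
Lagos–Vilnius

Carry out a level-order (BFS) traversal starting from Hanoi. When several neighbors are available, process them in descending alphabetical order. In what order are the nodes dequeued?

Hanoi Sofia Manila Lima Doha Dakar Lagos Tokyo Porto Delhi Kyoto Vilnius Bern Rabat Quito Bogota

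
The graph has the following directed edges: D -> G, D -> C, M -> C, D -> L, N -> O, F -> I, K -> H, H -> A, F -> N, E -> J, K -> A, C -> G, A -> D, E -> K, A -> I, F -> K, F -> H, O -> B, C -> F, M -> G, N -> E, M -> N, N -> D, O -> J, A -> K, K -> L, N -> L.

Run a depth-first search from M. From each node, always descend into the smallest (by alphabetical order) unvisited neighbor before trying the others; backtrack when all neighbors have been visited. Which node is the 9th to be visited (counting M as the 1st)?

I

Visit M
M → C
C → F
F → H
H → A
A → D
D → G
D → L
A → I
A → K
F → N
N → E
E → J
N → O
O → B

Visit order: M, C, F, H, A, D, G, L, I, K, N, E, J, O, B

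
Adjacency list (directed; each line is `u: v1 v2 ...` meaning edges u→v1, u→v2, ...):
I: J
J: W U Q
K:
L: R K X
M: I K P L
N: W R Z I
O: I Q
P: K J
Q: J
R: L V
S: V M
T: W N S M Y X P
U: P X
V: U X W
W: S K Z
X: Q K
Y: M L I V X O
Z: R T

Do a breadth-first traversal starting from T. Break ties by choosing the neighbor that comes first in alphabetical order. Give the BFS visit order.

T -> M -> N -> P -> S -> W -> X -> Y -> I -> K -> L -> R -> Z -> J -> V -> Q -> O -> U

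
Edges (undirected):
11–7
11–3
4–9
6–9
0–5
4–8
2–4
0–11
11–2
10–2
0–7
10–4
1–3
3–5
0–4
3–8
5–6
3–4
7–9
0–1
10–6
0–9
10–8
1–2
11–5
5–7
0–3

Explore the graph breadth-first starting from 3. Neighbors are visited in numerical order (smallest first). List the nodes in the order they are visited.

3 -> 0 -> 1 -> 4 -> 5 -> 8 -> 11 -> 7 -> 9 -> 2 -> 10 -> 6

Visit 3; enqueue 0, 1, 4, 5, 8, 11 → queue [0, 1, 4, 5, 8, 11]
Visit 0; enqueue 7, 9 → queue [1, 4, 5, 8, 11, 7, 9]
Visit 1; enqueue 2 → queue [4, 5, 8, 11, 7, 9, 2]
Visit 4; enqueue 10 → queue [5, 8, 11, 7, 9, 2, 10]
Visit 5; enqueue 6 → queue [8, 11, 7, 9, 2, 10, 6]
Visit 8 → queue [11, 7, 9, 2, 10, 6]
Visit 11 → queue [7, 9, 2, 10, 6]
Visit 7 → queue [9, 2, 10, 6]
Visit 9 → queue [2, 10, 6]
Visit 2 → queue [10, 6]
Visit 10 → queue [6]
Visit 6 → queue []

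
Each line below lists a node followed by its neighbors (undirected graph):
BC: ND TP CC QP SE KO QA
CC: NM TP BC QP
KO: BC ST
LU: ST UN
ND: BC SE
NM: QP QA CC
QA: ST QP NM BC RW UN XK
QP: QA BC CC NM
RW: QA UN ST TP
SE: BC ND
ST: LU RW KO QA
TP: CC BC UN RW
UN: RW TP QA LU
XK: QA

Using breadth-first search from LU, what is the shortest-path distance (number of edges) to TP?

2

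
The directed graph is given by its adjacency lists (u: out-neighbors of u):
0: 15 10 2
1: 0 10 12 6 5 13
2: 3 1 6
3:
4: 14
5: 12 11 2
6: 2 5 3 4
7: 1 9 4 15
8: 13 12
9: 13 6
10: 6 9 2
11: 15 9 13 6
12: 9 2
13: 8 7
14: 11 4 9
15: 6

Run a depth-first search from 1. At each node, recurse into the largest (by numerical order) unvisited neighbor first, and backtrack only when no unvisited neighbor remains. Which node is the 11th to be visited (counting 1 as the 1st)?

Visit 1
1 → 13
13 → 8
8 → 12
12 → 9
9 → 6
6 → 5
5 → 11
11 → 15
5 → 2
2 → 3
6 → 4
4 → 14
13 → 7
1 → 10
1 → 0

Visit order: 1, 13, 8, 12, 9, 6, 5, 11, 15, 2, 3, 4, 14, 7, 10, 0

3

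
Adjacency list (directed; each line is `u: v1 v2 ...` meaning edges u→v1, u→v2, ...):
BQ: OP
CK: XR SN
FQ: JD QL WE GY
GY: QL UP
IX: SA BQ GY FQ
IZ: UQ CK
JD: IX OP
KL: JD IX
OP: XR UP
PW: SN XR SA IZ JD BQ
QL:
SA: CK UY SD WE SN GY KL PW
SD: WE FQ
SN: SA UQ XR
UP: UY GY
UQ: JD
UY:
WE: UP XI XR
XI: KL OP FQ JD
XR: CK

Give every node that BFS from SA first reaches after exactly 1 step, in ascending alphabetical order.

Level 0: SA
Level 1: CK, GY, KL, PW, SD, SN, UY, WE
Level 2: BQ, FQ, IX, IZ, JD, QL, UP, UQ, XI, XR
Level 3: OP

CK, GY, KL, PW, SD, SN, UY, WE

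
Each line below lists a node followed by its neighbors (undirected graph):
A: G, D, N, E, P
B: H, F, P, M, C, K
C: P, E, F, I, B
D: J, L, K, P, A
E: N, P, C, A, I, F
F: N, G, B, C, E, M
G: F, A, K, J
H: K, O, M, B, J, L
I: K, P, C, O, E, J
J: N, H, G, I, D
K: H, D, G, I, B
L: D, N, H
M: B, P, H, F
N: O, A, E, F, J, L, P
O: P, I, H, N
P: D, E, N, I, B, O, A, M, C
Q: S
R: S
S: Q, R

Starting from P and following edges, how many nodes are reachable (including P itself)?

16

BFS from P visits: P, A, B, C, D, E, I, M, N, O, G, F, H, K, J, L
Reachable nodes: 16 of 19 total.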